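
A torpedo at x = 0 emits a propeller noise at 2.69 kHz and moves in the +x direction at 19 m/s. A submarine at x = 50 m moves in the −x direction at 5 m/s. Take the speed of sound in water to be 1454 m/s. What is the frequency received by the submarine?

2.73 kHz

The observer lies on the +x side, so the source is heading toward the observer and the observer is heading toward the source.
With source approaching and observer approaching, f' = f · (v + v_o)/(v − v_s).
f' = 2.69 × (1454 + 5)/(1454 − 19) = 2.69 × 1459/1435 ≈ 2.73 kHz.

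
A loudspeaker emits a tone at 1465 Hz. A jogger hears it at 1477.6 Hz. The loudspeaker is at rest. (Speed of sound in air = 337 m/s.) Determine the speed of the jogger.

2.90 m/s

f' > f, so the jogger is approaching.
f' = f · (v + v_o)/v ⇒ v_o = v · |f'/f − 1|.
v_o = 337 × |1477.6/1465 − 1| = 337 × 0.008601 ≈ 2.90 m/s.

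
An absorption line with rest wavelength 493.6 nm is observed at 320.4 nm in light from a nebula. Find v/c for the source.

0.407c

λ'/λ₀ = 0.6491 < 1 (blueshift), so the source is approaching.
λ'/λ₀ = √((1 − β)/(1 + β)) for an approaching source ⇒ β = (1 − r²)/(1 + r²) with r = λ'/λ₀.
β = (1 − 0.4213)/(1 + 0.4213) ≈ 0.407.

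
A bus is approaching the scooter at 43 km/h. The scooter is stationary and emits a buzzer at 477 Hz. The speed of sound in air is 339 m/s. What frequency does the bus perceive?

43 km/h = 11.94 m/s.
Moving observer, stationary source: f' = f · (v + v_o)/v.
f' = 477 × (339 + 11.94)/339 = 477 × 350.94/339 ≈ 494 Hz.

494 Hz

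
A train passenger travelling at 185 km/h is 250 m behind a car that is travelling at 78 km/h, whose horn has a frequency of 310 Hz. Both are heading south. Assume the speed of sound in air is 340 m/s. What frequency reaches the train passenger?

335 Hz

78 km/h = 21.67 m/s; 185 km/h = 51.39 m/s.
The train passenger is behind, so the car is moving away from it while the train passenger is moving toward the car.
With source receding and observer approaching, f' = f · (v + v_o)/(v + v_s).
f' = 310 × (340 + 51.39)/(340 + 21.67) = 310 × 391.39/361.67 ≈ 335 Hz.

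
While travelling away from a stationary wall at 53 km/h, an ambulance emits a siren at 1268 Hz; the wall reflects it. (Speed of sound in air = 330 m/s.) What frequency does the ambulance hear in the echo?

1160 Hz

53 km/h = 14.72 m/s.
The wall receives the sound from a moving source: f₁ = f₀ · v/(v + v_e) = 1268 × 330/344.72 ≈ 1214 Hz.
On the return leg the ambulance is a moving observer: f₂ = f₁ · (v − v_e)/v = 1214 × 315.28/330 ≈ 1160 Hz.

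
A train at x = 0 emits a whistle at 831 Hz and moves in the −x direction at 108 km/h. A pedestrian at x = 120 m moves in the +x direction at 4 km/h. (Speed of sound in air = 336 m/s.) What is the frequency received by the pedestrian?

108 km/h = 30 m/s; 4 km/h = 1.111 m/s.
The observer lies on the +x side, so the source is heading away from the observer and the observer is heading away from the source.
With source receding and observer receding, f' = f · (v − v_o)/(v + v_s).
f' = 831 × (336 − 1.111)/(336 + 30) = 831 × 334.89/366 ≈ 760 Hz.

760 Hz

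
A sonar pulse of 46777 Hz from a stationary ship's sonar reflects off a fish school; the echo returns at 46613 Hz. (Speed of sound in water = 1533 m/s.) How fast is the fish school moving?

Double Doppler shift off a moving reflector: f₂ = f₀ · (v + u)/(v − u) (u > 0 toward emitter).
Rearranging, u = v · (f₂ − f₀)/(f₂ + f₀) = 1533 × -164/93390 ≈ -2.69 m/s.
So the fish school is moving at 2.69 m/s away from the emitter.

2.69 m/s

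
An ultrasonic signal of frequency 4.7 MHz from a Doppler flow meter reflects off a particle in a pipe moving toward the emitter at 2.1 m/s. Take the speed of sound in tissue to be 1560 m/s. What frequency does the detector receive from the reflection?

4.713 MHz

The particle in a pipe first receives the wave as a moving observer: f₁ = f₀ · (v + u)/v = 4.7 × (1560 + 2.1)/1560 ≈ 4.706 MHz.
On reflection it acts as a source moving toward the stationary detector: f₂ = f₁ · v/(v − u) = 4.706 × 1560/1557.9 ≈ 4.713 MHz.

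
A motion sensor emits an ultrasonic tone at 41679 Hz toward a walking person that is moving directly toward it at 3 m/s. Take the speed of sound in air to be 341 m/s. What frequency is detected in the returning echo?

42419 Hz

At the walking person (a moving observer), f₁ = f₀ · (v + u)/v = 41679 × 344/341 ≈ 42046 Hz.
The reflection then acts as a moving source: f₂ = f₁ · v/(v − u) ≈ 42419 Hz.
Equivalently f₂ = f₀ · (v + u)/(v − u).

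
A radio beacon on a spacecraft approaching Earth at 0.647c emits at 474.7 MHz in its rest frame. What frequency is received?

1025.4 MHz

Relativistic Doppler for frequency: f' = f₀ · √((1 + β)/(1 − β)).
f' = 474.7 × √(1.6470/0.3530) = 474.7 × 2.16003 ≈ 1025.4 MHz.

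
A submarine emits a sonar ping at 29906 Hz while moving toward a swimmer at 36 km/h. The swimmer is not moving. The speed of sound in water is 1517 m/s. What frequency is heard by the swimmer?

36 km/h = 10 m/s.
Moving source, stationary observer: f' = f · v/(v − v_s) since the source is approaching.
f' = 29906 × 1517/(1517 − 10) = 29906 × 1517/1507 ≈ 30104 Hz.

30104 Hz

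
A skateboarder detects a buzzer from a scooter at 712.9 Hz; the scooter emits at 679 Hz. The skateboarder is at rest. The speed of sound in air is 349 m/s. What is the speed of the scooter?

f' > f, so the scooter is approaching.
f' = f · v/(v − v_s) ⇒ v_s = v · |1 − f/f'|.
v_s = 349 × |1 − 679/712.9| = 349 × 0.04755 ≈ 16.6 m/s.

16.6 m/s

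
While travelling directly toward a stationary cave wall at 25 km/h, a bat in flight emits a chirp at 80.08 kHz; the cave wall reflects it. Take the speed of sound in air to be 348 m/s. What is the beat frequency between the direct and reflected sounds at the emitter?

3261 Hz

25 km/h = 6.944 m/s.
The cave wall receives the sound from a moving source: f₁ = f₀ · v/(v − v_e) = 80.08 × 348/341.06 ≈ 81.71 kHz.
On the return leg the bat in flight is a moving observer: f₂ = f₁ · (v + v_e)/v = 81.71 × 354.94/348 ≈ 83.34 kHz.
Equivalently f₂ = f₀ · (v + v_e)/(v − v_e).
Beat against the emitted tone (with f₀ = 80080 Hz): |f₂ − f₀| = 2v_e·f₀/(v − v_e) = 2 × 6.944 × 80080/341.06 ≈ 3261 Hz.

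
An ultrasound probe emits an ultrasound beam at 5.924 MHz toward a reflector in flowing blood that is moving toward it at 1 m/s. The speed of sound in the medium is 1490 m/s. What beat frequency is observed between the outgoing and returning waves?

7957 Hz

The reflector in flowing blood first receives the wave as a moving observer: f₁ = f₀ · (v + u)/v = 5.924 × (1490 + 1)/1490 ≈ 5.92798 MHz.
On reflection it acts as a source moving toward the stationary detector: f₂ = f₁ · v/(v − u) = 5.92798 × 1490/1489 ≈ 5.93196 MHz.
Beat frequency (with f₀ = 5924000 Hz): |f₂ − f₀| = 2u·f₀/(v − u) = 2 × 1 × 5924000/1489 ≈ 7957 Hz.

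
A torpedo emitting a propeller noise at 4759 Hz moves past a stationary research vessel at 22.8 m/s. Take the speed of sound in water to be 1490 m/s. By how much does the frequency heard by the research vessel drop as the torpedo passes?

Approaching: f₁ = f · v/(v − v_s) = 4759 × 1490/1467.2 ≈ 4833 Hz.
Receding: f₂ = f · v/(v + v_s) = 4759 × 1490/1512.8 ≈ 4687 Hz.
Drop: f₁ − f₂ = 2f·v·v_s/(v² − v_s²) = 2 × 4759 × 1490 × 22.8/(1490² − 22.8²) ≈ 146 Hz.

146 Hz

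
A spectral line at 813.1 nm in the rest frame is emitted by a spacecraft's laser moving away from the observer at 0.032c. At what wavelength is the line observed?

Relativistic Doppler for wavelength: λ' = λ₀ · √((1 + β)/(1 − β)).
λ' = 813.1 × √(1.0320/0.9680) = 813.1 × 1.03253 ≈ 839.5 nm.

839.5 nm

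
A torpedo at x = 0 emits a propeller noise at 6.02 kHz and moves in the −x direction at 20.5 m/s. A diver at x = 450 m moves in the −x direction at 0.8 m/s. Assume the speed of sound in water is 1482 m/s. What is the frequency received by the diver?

The observer lies on the +x side, so the source is heading away from the observer and the observer is heading toward the source.
General Doppler shift: f' = f · (v + v_o)/(v + v_s).
f' = 6.02 × (1482 + 0.8)/(1482 + 20.5) = 6.02 × 1482.8/1502.5 ≈ 5.94 kHz.

5.94 kHz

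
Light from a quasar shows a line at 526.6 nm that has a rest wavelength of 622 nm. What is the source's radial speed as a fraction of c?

λ'/λ₀ = 0.8466 < 1 (blueshift), so the source is approaching.
λ'/λ₀ = √((1 − β)/(1 + β)) for an approaching source ⇒ β = (1 − r²)/(1 + r²) with r = λ'/λ₀.
β = (1 − 0.7168)/(1 + 0.7168) ≈ 0.165.

0.165c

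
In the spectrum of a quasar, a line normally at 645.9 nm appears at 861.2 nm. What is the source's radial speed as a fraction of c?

λ'/λ₀ = 1.3333 > 1 (redshift), so the source is receding.
λ'/λ₀ = √((1 + β)/(1 − β)) for a receding source ⇒ β = (r² − 1)/(r² + 1) with r = λ'/λ₀.
β = (1.7778 − 1)/(1.7778 + 1) ≈ 0.280.

0.280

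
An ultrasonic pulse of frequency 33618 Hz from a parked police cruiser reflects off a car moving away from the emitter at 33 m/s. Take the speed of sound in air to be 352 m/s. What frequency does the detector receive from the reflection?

At the car (a moving observer), f₁ = f₀ · (v − u)/v = 33618 × 319/352 ≈ 30466 Hz.
The reflection then acts as a moving source: f₂ = f₁ · v/(v + u) ≈ 27855 Hz.
Equivalently f₂ = f₀ · (v − u)/(v + u).

27855 Hz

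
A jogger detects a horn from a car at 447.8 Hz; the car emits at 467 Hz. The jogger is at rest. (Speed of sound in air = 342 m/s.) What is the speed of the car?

14.7 m/s

f' < f, so the car is receding.
f' = f · v/(v + v_s) ⇒ v_s = v · |1 − f/f'|.
v_s = 342 × |1 − 467/447.8| = 342 × 0.04288 ≈ 14.7 m/s.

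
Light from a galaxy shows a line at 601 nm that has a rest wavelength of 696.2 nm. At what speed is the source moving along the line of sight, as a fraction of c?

λ'/λ₀ = 0.8633 < 1 (blueshift), so the source is approaching.
λ'/λ₀ = √((1 − β)/(1 + β)) for an approaching source ⇒ β = (1 − r²)/(1 + r²) with r = λ'/λ₀.
β = (1 − 0.7452)/(1 + 0.7452) ≈ 0.146.

0.146c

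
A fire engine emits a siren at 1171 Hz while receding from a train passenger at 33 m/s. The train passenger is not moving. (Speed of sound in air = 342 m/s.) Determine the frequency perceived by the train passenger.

1068 Hz

Moving source, stationary observer: f' = f · v/(v + v_s) since the source is receding.
f' = 1171 × 342/(342 + 33) = 1171 × 342/375 ≈ 1068 Hz.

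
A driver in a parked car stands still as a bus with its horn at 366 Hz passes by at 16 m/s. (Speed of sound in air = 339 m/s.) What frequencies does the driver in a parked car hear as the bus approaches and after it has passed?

384 Hz approaching; 350 Hz receding

Approaching: f₁ = f · v/(v − v_s) = 366 × 339/323 ≈ 384 Hz.
Receding: f₂ = f · v/(v + v_s) = 366 × 339/355 ≈ 350 Hz.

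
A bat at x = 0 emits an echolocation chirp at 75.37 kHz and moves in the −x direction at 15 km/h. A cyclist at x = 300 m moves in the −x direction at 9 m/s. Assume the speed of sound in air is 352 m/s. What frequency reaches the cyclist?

15 km/h = 4.167 m/s.
The observer lies on the +x side, so the source is heading away from the observer and the observer is heading toward the source.
With source receding and observer approaching, f' = f · (v + v_o)/(v + v_s).
f' = 75.37 × (352 + 9)/(352 + 4.167) = 75.37 × 361/356.17 ≈ 76.4 kHz.

76.4 kHz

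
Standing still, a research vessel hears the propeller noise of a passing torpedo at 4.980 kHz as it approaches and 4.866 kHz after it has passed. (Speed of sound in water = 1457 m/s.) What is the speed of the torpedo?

16.9 m/s

f₁/f₂ = (v + v_s)/(v − v_s), so v_s = v · (f₁ − f₂)/(f₁ + f₂).
v_s = 1457 × (4.980 − 4.866)/(4.980 + 4.866) = 1457 × 0.114/9.846 ≈ 16.9 m/s.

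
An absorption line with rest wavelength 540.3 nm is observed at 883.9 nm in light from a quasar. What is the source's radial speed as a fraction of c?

0.456

λ'/λ₀ = 1.6359 > 1 (redshift), so the source is receding.
λ'/λ₀ = √((1 + β)/(1 − β)) for a receding source ⇒ β = (r² − 1)/(r² + 1) with r = λ'/λ₀.
β = (2.6763 − 1)/(2.6763 + 1) ≈ 0.456.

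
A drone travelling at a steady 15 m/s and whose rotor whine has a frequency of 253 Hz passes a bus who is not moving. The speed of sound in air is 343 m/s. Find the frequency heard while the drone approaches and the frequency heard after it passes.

Approaching: f₁ = f · v/(v − v_s) = 253 × 343/328 ≈ 265 Hz.
Receding: f₂ = f · v/(v + v_s) = 253 × 343/358 ≈ 242 Hz.

265 Hz approaching; 242 Hz receding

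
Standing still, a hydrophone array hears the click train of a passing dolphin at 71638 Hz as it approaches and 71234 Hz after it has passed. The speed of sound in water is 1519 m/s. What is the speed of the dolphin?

4.3 m/s

f₁/f₂ = (v + v_s)/(v − v_s), so v_s = v · (f₁ − f₂)/(f₁ + f₂).
v_s = 1519 × (71638 − 71234)/(71638 + 71234) = 1519 × 404/142872 ≈ 4.3 m/s.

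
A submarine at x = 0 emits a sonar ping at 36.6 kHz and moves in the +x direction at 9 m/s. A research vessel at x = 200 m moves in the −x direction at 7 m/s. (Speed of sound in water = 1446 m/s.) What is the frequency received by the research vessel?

The observer lies on the +x side, so the source is heading toward the observer and the observer is heading toward the source.
With source approaching and observer approaching, f' = f · (v + v_o)/(v − v_s).
f' = 36.6 × (1446 + 7)/(1446 − 9) = 36.6 × 1453/1437 ≈ 37.0 kHz.

37.0 kHz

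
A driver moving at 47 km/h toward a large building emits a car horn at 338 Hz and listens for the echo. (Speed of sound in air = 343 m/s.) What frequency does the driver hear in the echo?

365 Hz

47 km/h = 13.06 m/s.
The large building receives the sound from a moving source: f₁ = f₀ · v/(v − v_e) = 338 × 343/329.94 ≈ 351 Hz.
On the return leg the driver is a moving observer: f₂ = f₁ · (v + v_e)/v = 351 × 356.06/343 ≈ 365 Hz.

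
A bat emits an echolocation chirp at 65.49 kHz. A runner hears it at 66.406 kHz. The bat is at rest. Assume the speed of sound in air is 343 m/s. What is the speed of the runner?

4.8 m/s

f' > f, so the runner is approaching.
f' = f · (v + v_o)/v ⇒ v_o = v · |f'/f − 1|.
v_o = 343 × |66.406/65.49 − 1| = 343 × 0.01399 ≈ 4.8 m/s.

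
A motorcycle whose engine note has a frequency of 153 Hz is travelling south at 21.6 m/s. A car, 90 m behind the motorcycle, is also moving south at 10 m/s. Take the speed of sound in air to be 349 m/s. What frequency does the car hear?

The car is behind, so the motorcycle is moving away from it while the car is moving toward the motorcycle.
Both move, so f' = f · (v + v_o)/(v + v_s).
f' = 153 × (349 + 10)/(349 + 21.6) = 153 × 359/370.6 ≈ 148 Hz.

148 Hz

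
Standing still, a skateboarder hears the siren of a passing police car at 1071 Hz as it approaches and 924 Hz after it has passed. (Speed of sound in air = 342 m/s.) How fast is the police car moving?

f₁/f₂ = (v + v_s)/(v − v_s), so v_s = v · (f₁ − f₂)/(f₁ + f₂).
v_s = 342 × (1071 − 924)/(1071 + 924) = 342 × 147/1995 ≈ 25 m/s.

25 m/s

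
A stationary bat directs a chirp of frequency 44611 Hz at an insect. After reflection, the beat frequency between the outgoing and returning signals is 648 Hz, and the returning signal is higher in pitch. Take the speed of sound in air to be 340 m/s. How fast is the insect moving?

Double Doppler shift off a moving reflector: f₂ = f₀ · (v + u)/(v − u) (u > 0 toward emitter).
Returning signal is higher, so f₂ = f₀ + Δf = 44611 + 648 = 45259 Hz.
Rearranging, u = v · (f₂ − f₀)/(f₂ + f₀) = 340 × 648/89870 ≈ 2.45 m/s.
So the insect is moving at 2.45 m/s toward the emitter.

2.45 m/s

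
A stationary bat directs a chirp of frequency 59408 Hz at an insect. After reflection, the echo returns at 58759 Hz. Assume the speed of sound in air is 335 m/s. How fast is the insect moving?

Double Doppler shift off a moving reflector: f₂ = f₀ · (v + u)/(v − u) (u > 0 toward emitter).
Rearranging, u = v · (f₂ − f₀)/(f₂ + f₀) = 335 × -649/118167 ≈ -1.84 m/s.
So the insect is moving at 1.84 m/s away from the emitter.

1.84 m/s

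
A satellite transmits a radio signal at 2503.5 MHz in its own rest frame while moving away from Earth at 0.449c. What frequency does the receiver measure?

Relativistic Doppler for frequency: f' = f₀ · √((1 − β)/(1 + β)).
f' = 2503.5 × √(0.5510/1.4490) = 2503.5 × 0.61665 ≈ 1543.8 MHz.

1543.8 MHz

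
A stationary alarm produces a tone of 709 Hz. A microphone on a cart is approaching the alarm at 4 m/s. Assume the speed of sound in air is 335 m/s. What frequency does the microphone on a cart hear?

717 Hz

Only the observer moves, toward the source, so f' = f · (v + v_o)/v.
f' = 709 × (335 + 4)/335 = 709 × 339/335 ≈ 717 Hz.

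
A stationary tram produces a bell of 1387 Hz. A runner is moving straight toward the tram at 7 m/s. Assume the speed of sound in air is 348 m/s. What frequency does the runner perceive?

Only the observer moves, toward the source, so f' = f · (v + v_o)/v.
f' = 1387 × (348 + 7)/348 = 1387 × 355/348 ≈ 1415 Hz.

1415 Hz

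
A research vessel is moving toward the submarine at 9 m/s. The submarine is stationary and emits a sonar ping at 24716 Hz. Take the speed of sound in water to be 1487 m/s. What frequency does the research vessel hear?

Moving observer, stationary source: f' = f · (v + v_o)/v.
f' = 24716 × (1487 + 9)/1487 = 24716 × 1496/1487 ≈ 24866 Hz.

24866 Hz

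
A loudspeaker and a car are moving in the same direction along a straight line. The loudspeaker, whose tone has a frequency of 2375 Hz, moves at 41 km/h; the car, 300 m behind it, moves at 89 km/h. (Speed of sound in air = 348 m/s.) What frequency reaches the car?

41 km/h = 11.39 m/s; 89 km/h = 24.72 m/s.
The car is behind, so the loudspeaker is moving away from it while the car is moving toward the loudspeaker.
General Doppler shift: f' = f · (v + v_o)/(v + v_s).
f' = 2375 × (348 + 24.72)/(348 + 11.39) = 2375 × 372.72/359.39 ≈ 2463 Hz.

2463 Hz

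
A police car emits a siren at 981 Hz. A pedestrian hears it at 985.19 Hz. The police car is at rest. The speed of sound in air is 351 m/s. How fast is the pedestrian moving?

1.50 m/s

f' > f, so the pedestrian is approaching.
f' = f · (v + v_o)/v ⇒ v_o = v · |f'/f − 1|.
v_o = 351 × |985.19/981 − 1| = 351 × 0.004271 ≈ 1.50 m/s.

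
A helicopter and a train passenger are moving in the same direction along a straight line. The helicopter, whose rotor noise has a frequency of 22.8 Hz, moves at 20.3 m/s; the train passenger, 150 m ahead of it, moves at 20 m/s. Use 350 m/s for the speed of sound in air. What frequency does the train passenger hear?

The train passenger is ahead, so the helicopter is moving toward it while the train passenger is moving away from the helicopter.
Both move, so f' = f · (v − v_o)/(v − v_s).
f' = 22.8 × (350 − 20)/(350 − 20.3) = 22.8 × 330/329.7 ≈ 22.8 Hz.

22.8 Hz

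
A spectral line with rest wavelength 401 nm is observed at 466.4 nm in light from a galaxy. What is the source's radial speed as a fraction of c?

0.150c

λ'/λ₀ = 1.1631 > 1 (redshift), so the source is receding.
λ'/λ₀ = √((1 + β)/(1 − β)) for a receding source ⇒ β = (r² − 1)/(r² + 1) with r = λ'/λ₀.
β = (1.3528 − 1)/(1.3528 + 1) ≈ 0.150.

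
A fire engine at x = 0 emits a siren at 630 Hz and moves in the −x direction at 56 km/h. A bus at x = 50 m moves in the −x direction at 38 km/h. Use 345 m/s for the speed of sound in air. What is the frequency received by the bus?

621 Hz

56 km/h = 15.56 m/s; 38 km/h = 10.56 m/s.
The observer lies on the +x side, so the source is heading away from the observer and the observer is heading toward the source.
Both move, so f' = f · (v + v_o)/(v + v_s).
f' = 630 × (345 + 10.56)/(345 + 15.56) = 630 × 355.56/360.56 ≈ 621 Hz.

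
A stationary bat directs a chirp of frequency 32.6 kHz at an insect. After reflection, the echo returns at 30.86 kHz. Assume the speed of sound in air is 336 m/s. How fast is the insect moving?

Double Doppler shift off a moving reflector: f₂ = f₀ · (v + u)/(v − u) (u > 0 toward emitter).
Rearranging, u = v · (f₂ − f₀)/(f₂ + f₀) = 336 × -1.74/63.46 ≈ -9.2 m/s.
So the insect is moving at 9.2 m/s away from the emitter.

9.2 m/s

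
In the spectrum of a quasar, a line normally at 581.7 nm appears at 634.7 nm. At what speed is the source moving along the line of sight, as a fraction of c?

0.087

λ'/λ₀ = 1.0911 > 1 (redshift), so the source is receding.
λ'/λ₀ = √((1 + β)/(1 − β)) for a receding source ⇒ β = (r² − 1)/(r² + 1) with r = λ'/λ₀.
β = (1.1905 − 1)/(1.1905 + 1) ≈ 0.087.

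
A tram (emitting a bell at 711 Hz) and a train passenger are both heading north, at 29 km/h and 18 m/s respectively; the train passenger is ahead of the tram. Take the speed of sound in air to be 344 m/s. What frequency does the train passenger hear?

29 km/h = 8.056 m/s.
The train passenger is ahead, so the tram is moving toward it while the train passenger is moving away from the tram.
General Doppler shift: f' = f · (v − v_o)/(v − v_s).
f' = 711 × (344 − 18)/(344 − 8.056) = 711 × 326/335.94 ≈ 690 Hz.

690 Hz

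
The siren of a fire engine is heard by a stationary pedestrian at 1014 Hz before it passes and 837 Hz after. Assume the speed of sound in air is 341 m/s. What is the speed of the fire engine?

33 m/s

f₁/f₂ = (v + v_s)/(v − v_s), so v_s = v · (f₁ − f₂)/(f₁ + f₂).
v_s = 341 × (1014 − 837)/(1014 + 837) = 341 × 177/1851 ≈ 33 m/s.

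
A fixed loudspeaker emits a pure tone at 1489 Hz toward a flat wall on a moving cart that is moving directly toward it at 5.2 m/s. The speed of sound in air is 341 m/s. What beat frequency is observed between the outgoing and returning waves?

The flat wall on a moving cart first receives the wave as a moving observer: f₁ = f₀ · (v + u)/v = 1489 × (341 + 5.2)/341 ≈ 1511.7 Hz.
On reflection it acts as a source moving toward the stationary detector: f₂ = f₁ · v/(v − u) = 1511.7 × 341/335.8 ≈ 1535.1 Hz.
Beat frequency: |f₂ − f₀| = 2u·f₀/(v − u) = 2 × 5.2 × 1489/335.8 ≈ 46.1 Hz.

46.1 Hz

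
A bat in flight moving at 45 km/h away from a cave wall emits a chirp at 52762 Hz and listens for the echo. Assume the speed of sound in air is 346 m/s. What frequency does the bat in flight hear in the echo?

49083 Hz

45 km/h = 12.5 m/s.
The cave wall receives the sound from a moving source: f₁ = f₀ · v/(v + v_e) = 52762 × 346/358.5 ≈ 50922 Hz.
On the return leg the bat in flight is a moving observer: f₂ = f₁ · (v − v_e)/v = 50922 × 333.5/346 ≈ 49083 Hz.
Equivalently f₂ = f₀ · (v − v_e)/(v + v_e).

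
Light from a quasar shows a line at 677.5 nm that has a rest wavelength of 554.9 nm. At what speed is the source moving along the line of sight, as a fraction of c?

λ'/λ₀ = 1.2209 > 1 (redshift), so the source is receding.
λ'/λ₀ = √((1 + β)/(1 − β)) for a receding source ⇒ β = (r² − 1)/(r² + 1) with r = λ'/λ₀.
β = (1.4907 − 1)/(1.4907 + 1) ≈ 0.197.

0.197c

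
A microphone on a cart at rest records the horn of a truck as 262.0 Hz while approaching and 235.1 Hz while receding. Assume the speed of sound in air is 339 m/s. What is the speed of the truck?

f₁/f₂ = (v + v_s)/(v − v_s), so v_s = v · (f₁ − f₂)/(f₁ + f₂).
v_s = 339 × (262.0 − 235.1)/(262.0 + 235.1) = 339 × 26.9/497.1 ≈ 18.3 m/s.

18.3 m/s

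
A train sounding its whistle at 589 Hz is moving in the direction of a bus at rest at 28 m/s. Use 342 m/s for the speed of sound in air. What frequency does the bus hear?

Only the source moves, toward the listener, so f' = f · v/(v − v_s).
f' = 589 × 342/(342 − 28) = 589 × 342/314 ≈ 642 Hz.

642 Hz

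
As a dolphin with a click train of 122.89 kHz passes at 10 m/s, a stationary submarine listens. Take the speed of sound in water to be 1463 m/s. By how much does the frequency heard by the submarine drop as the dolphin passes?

1.68 kHz

Approaching: f₁ = f · v/(v − v_s) = 122.89 × 1463/1453 ≈ 123.74 kHz.
Receding: f₂ = f · v/(v + v_s) = 122.89 × 1463/1473 ≈ 122.06 kHz.
Drop: f₁ − f₂ = 2f·v·v_s/(v² − v_s²) = 2 × 122.89 × 1463 × 10/(1463² − 10²) ≈ 1.68 kHz.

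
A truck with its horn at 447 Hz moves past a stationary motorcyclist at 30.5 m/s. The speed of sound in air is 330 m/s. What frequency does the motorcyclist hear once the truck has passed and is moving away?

Receding: f₂ = f · v/(v + v_s) = 447 × 330/360.5 ≈ 409 Hz.

409 Hz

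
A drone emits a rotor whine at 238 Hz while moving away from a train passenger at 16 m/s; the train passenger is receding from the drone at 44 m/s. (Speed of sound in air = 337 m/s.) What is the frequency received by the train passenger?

198 Hz

Both move, so f' = f · (v − v_o)/(v + v_s).
f' = 238 × (337 − 44)/(337 + 16) = 238 × 293/353 ≈ 198 Hz.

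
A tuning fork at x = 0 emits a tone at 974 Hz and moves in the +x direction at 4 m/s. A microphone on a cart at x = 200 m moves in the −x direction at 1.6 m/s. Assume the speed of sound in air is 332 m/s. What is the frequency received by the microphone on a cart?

991 Hz

The observer lies on the +x side, so the source is heading toward the observer and the observer is heading toward the source.
Both move, so f' = f · (v + v_o)/(v − v_s).
f' = 974 × (332 + 1.6)/(332 − 4) = 974 × 333.6/328 ≈ 991 Hz.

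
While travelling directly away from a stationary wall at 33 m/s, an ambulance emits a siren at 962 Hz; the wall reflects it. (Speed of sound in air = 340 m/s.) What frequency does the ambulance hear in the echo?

792 Hz

The wall receives the sound from a moving source: f₁ = f₀ · v/(v + v_e) = 962 × 340/373 ≈ 877 Hz.
On the return leg the ambulance is a moving observer: f₂ = f₁ · (v − v_e)/v = 877 × 307/340 ≈ 792 Hz.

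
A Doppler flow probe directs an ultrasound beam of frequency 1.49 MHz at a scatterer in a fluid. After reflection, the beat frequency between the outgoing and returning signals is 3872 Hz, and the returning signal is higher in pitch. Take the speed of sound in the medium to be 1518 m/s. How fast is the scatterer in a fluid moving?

Double Doppler shift off a moving reflector: f₂ = f₀ · (v + u)/(v − u) (u > 0 toward emitter).
Returning signal is higher, so f₂ = f₀ + Δf = 1490000 + 3872 = 1493872 Hz.
Rearranging, u = v · (f₂ − f₀)/(f₂ + f₀) = 1518 × 3872/2983872 ≈ 1.97 m/s.
So the scatterer in a fluid is moving at 1.97 m/s toward the emitter.

1.97 m/s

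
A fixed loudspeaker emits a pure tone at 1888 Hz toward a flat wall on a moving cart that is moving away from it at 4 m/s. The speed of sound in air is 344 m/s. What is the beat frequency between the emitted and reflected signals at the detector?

43.4 Hz

The flat wall on a moving cart first receives the wave as a moving observer: f₁ = f₀ · (v − u)/v = 1888 × (344 − 4)/344 ≈ 1866.0 Hz.
The reflection then acts as a moving source: f₂ = f₁ · v/(v + u) ≈ 1844.6 Hz.
Equivalently f₂ = f₀ · (v − u)/(v + u).
Beat frequency: |f₂ − f₀| = 2u·f₀/(v + u) = 2 × 4 × 1888/348 ≈ 43.4 Hz.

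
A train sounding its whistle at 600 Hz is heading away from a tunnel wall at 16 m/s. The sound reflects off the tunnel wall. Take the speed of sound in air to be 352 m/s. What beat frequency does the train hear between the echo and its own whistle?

52.2 Hz

The tunnel wall receives the sound from a moving source: f₁ = f₀ · v/(v + v_e) = 600 × 352/368 ≈ 573.9 Hz.
On the return leg the train is a moving observer: f₂ = f₁ · (v − v_e)/v = 573.9 × 336/352 ≈ 547.8 Hz.
Beat against the emitted tone: |f₂ − f₀| = 2v_e·f₀/(v + v_e) = 2 × 16 × 600/368 ≈ 52.2 Hz.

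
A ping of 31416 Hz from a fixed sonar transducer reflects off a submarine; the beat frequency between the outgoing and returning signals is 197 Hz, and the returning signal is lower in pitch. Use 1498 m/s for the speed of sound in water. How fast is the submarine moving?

Double Doppler shift off a moving reflector: f₂ = f₀ · (v + u)/(v − u) (u > 0 toward emitter).
Returning signal is lower, so f₂ = f₀ − Δf = 31416 − 197 = 31219 Hz.
Rearranging, u = v · (f₂ − f₀)/(f₂ + f₀) = 1498 × -197/62635 ≈ -4.7 m/s.
So the submarine is moving at 4.7 m/s away from the emitter.

4.7 m/s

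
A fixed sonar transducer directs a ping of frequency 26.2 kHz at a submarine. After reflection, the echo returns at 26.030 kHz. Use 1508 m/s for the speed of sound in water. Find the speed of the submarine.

4.9 m/s

Double Doppler shift off a moving reflector: f₂ = f₀ · (v + u)/(v − u) (u > 0 toward emitter).
Rearranging, u = v · (f₂ − f₀)/(f₂ + f₀) = 1508 × -0.170/52.230 ≈ -4.9 m/s.
So the submarine is moving at 4.9 m/s away from the emitter.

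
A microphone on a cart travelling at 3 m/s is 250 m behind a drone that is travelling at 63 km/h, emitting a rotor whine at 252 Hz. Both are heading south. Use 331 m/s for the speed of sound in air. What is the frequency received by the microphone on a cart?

242 Hz

63 km/h = 17.5 m/s.
The microphone on a cart is behind, so the drone is moving away from it while the microphone on a cart is moving toward the drone.
Both move, so f' = f · (v + v_o)/(v + v_s).
f' = 252 × (331 + 3)/(331 + 17.5) = 252 × 334/348.5 ≈ 242 Hz.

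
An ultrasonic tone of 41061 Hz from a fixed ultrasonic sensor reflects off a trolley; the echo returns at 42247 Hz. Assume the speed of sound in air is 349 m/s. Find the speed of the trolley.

Double Doppler shift off a moving reflector: f₂ = f₀ · (v + u)/(v − u) (u > 0 toward emitter).
Rearranging, u = v · (f₂ − f₀)/(f₂ + f₀) = 349 × 1186/83308 ≈ 5.0 m/s.
So the trolley is moving at 5.0 m/s toward the emitter.

5.0 m/s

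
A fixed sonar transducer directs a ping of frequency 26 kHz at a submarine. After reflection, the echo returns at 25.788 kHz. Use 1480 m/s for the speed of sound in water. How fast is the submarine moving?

6.1 m/s

Double Doppler shift off a moving reflector: f₂ = f₀ · (v + u)/(v − u) (u > 0 toward emitter).
Rearranging, u = v · (f₂ − f₀)/(f₂ + f₀) = 1480 × -0.212/51.788 ≈ -6.1 m/s.
So the submarine is moving at 6.1 m/s away from the emitter.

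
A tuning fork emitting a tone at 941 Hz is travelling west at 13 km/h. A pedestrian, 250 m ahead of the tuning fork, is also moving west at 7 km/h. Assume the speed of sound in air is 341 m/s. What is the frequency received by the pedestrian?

13 km/h = 3.611 m/s; 7 km/h = 1.944 m/s.
The pedestrian is ahead, so the tuning fork is moving toward it while the pedestrian is moving away from the tuning fork.
General Doppler shift: f' = f · (v − v_o)/(v − v_s).
f' = 941 × (341 − 1.944)/(341 − 3.611) = 941 × 339.06/337.39 ≈ 946 Hz.

946 Hz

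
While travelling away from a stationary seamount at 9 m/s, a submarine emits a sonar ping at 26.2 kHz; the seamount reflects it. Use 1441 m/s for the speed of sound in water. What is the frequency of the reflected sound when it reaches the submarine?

25.9 kHz

The seamount receives the sound from a moving source: f₁ = f₀ · v/(v + v_e) = 26.2 × 1441/1450 ≈ 26.0 kHz.
On the return leg the submarine is a moving observer: f₂ = f₁ · (v − v_e)/v = 26.0 × 1432/1441 ≈ 25.9 kHz.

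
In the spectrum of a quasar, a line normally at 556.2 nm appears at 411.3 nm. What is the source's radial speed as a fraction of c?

λ'/λ₀ = 0.7395 < 1 (blueshift), so the source is approaching.
λ'/λ₀ = √((1 − β)/(1 + β)) for an approaching source ⇒ β = (1 − r²)/(1 + r²) with r = λ'/λ₀.
β = (1 − 0.5468)/(1 + 0.5468) ≈ 0.293.

0.293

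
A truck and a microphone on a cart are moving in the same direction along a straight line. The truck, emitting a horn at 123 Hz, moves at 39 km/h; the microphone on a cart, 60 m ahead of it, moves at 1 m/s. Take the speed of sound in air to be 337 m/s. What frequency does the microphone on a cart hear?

127 Hz

39 km/h = 10.83 m/s.
The microphone on a cart is ahead, so the truck is moving toward it while the microphone on a cart is moving away from the truck.
Both move, so f' = f · (v − v_o)/(v − v_s).
f' = 123 × (337 − 1)/(337 − 10.83) = 123 × 336/326.17 ≈ 127 Hz.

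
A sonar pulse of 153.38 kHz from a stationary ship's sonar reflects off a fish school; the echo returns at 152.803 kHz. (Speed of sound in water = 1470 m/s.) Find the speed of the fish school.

2.77 m/s

Double Doppler shift off a moving reflector: f₂ = f₀ · (v + u)/(v − u) (u > 0 toward emitter).
Rearranging, u = v · (f₂ − f₀)/(f₂ + f₀) = 1470 × -0.577/306.183 ≈ -2.77 m/s.
So the fish school is moving at 2.77 m/s away from the emitter.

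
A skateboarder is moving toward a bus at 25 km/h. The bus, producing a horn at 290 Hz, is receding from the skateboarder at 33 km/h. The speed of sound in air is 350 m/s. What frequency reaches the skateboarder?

288 Hz

33 km/h = 9.167 m/s; 25 km/h = 6.944 m/s.
Both move, so f' = f · (v + v_o)/(v + v_s).
f' = 290 × (350 + 6.944)/(350 + 9.167) = 290 × 356.94/359.17 ≈ 288 Hz.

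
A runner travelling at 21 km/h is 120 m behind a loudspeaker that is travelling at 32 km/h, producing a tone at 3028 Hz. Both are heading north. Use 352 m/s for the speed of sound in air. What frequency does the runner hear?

3002 Hz

32 km/h = 8.889 m/s; 21 km/h = 5.833 m/s.
The runner is behind, so the loudspeaker is moving away from it while the runner is moving toward the loudspeaker.
With source receding and observer approaching, f' = f · (v + v_o)/(v + v_s).
f' = 3028 × (352 + 5.833)/(352 + 8.889) = 3028 × 357.83/360.89 ≈ 3002 Hz.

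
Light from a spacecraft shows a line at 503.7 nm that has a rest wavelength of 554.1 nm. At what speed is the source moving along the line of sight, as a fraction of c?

0.095c

λ'/λ₀ = 0.9090 < 1 (blueshift), so the source is approaching.
λ'/λ₀ = √((1 − β)/(1 + β)) for an approaching source ⇒ β = (1 − r²)/(1 + r²) with r = λ'/λ₀.
β = (1 − 0.8264)/(1 + 0.8264) ≈ 0.095.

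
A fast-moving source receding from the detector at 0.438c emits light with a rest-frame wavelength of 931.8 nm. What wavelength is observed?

1490.5 nm

Relativistic Doppler for wavelength: λ' = λ₀ · √((1 + β)/(1 − β)).
λ' = 931.8 × √(1.4380/0.5620) = 931.8 × 1.59960 ≈ 1490.5 nm.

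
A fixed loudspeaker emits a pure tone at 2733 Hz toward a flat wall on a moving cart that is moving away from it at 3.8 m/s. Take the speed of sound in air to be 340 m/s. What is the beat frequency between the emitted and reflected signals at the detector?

The flat wall on a moving cart first receives the wave as a moving observer: f₁ = f₀ · (v − u)/v = 2733 × (340 − 3.8)/340 ≈ 2702.5 Hz.
The reflection then acts as a moving source: f₂ = f₁ · v/(v + u) ≈ 2672.6 Hz.
Equivalently f₂ = f₀ · (v − u)/(v + u).
Beat frequency: |f₂ − f₀| = 2u·f₀/(v + u) = 2 × 3.8 × 2733/343.8 ≈ 60 Hz.

60 Hz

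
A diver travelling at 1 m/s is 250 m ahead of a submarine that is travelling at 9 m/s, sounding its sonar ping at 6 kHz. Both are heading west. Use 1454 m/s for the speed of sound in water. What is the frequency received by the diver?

The diver is ahead, so the submarine is moving toward it while the diver is moving away from the submarine.
With source approaching and observer receding, f' = f · (v − v_o)/(v − v_s).
f' = 6 × (1454 − 1)/(1454 − 9) = 6 × 1453/1445 ≈ 6.03 kHz.

6.03 kHz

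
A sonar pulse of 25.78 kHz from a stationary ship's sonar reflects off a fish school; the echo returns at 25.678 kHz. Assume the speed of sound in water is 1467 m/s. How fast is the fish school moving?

Double Doppler shift off a moving reflector: f₂ = f₀ · (v + u)/(v − u) (u > 0 toward emitter).
Rearranging, u = v · (f₂ − f₀)/(f₂ + f₀) = 1467 × -0.102/51.458 ≈ -2.91 m/s.
So the fish school is moving at 2.91 m/s away from the emitter.

2.91 m/s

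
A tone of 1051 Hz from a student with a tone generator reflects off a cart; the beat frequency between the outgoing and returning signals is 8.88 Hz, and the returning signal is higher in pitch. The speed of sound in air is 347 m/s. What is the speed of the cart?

Double Doppler shift off a moving reflector: f₂ = f₀ · (v + u)/(v − u) (u > 0 toward emitter).
Returning signal is higher, so f₂ = f₀ + Δf = 1051 + 8.88 = 1059.88 Hz.
Rearranging, u = v · (f₂ − f₀)/(f₂ + f₀) = 347 × 8.88/2110.88 ≈ 1.46 m/s.
So the cart is moving at 1.46 m/s toward the emitter.

1.46 m/s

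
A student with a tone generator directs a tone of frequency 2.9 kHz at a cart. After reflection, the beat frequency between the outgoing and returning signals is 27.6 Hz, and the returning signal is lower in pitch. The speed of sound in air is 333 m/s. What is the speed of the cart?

1.59 m/s

Double Doppler shift off a moving reflector: f₂ = f₀ · (v + u)/(v − u) (u > 0 toward emitter).
Returning signal is lower, so f₂ = f₀ − Δf = 2900 − 27.6 = 2872.4 Hz.
Rearranging, u = v · (f₂ − f₀)/(f₂ + f₀) = 333 × -27.6/5772.4 ≈ -1.59 m/s.
So the cart is moving at 1.59 m/s away from the emitter.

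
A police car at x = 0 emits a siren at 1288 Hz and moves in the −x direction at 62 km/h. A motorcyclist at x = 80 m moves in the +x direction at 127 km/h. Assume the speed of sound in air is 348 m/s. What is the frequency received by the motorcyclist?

1103 Hz

62 km/h = 17.22 m/s; 127 km/h = 35.28 m/s.
The observer lies on the +x side, so the source is heading away from the observer and the observer is heading away from the source.
Both move, so f' = f · (v − v_o)/(v + v_s).
f' = 1288 × (348 − 35.28)/(348 + 17.22) = 1288 × 312.72/365.22 ≈ 1103 Hz.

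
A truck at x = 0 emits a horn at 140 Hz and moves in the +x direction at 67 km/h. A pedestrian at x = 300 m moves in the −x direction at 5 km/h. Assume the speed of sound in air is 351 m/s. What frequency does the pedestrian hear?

148 Hz

67 km/h = 18.61 m/s; 5 km/h = 1.389 m/s.
The observer lies on the +x side, so the source is heading toward the observer and the observer is heading toward the source.
With source approaching and observer approaching, f' = f · (v + v_o)/(v − v_s).
f' = 140 × (351 + 1.389)/(351 − 18.61) = 140 × 352.39/332.39 ≈ 148 Hz.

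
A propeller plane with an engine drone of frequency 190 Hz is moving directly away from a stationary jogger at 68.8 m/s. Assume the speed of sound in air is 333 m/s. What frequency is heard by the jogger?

Moving source, stationary observer: f' = f · v/(v + v_s) since the source is receding.
f' = 190 × 333/(333 + 68.8) = 190 × 333/401.8 ≈ 157 Hz.

157 Hz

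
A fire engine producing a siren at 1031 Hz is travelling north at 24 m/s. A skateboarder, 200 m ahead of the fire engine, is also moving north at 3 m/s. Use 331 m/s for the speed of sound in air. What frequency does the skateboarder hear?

1102 Hz

The skateboarder is ahead, so the fire engine is moving toward it while the skateboarder is moving away from the fire engine.
With source approaching and observer receding, f' = f · (v − v_o)/(v − v_s).
f' = 1031 × (331 − 3)/(331 − 24) = 1031 × 328/307 ≈ 1102 Hz.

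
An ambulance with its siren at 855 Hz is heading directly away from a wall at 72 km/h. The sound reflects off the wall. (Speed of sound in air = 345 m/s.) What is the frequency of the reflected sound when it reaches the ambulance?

761 Hz

72 km/h = 20 m/s.
The wall receives the sound from a moving source: f₁ = f₀ · v/(v + v_e) = 855 × 345/365 ≈ 808 Hz.
On the return leg the ambulance is a moving observer: f₂ = f₁ · (v − v_e)/v = 808 × 325/345 ≈ 761 Hz.
Equivalently f₂ = f₀ · (v − v_e)/(v + v_e).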